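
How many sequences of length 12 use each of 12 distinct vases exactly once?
12! = 479001600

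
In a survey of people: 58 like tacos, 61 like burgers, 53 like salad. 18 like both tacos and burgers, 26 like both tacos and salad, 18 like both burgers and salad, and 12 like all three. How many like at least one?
|A∪B∪C| = 58+61+53-18-26-18+12 = 122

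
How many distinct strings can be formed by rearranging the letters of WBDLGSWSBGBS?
12! / (1! × 1! × 2! × 2! × 3! × 3!) = 3326400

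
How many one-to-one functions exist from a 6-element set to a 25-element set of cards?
P(25,6) = 25!/(25-6)! = 127512000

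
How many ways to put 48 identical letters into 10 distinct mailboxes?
C(48+10-1, 10-1) = C(57, 9) = 8996462475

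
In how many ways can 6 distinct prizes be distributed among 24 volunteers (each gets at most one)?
P(24,6) = 24!/(24-6)! = 96909120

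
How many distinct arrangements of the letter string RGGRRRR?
7! / (2! × 5!) = 21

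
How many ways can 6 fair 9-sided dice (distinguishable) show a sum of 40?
Coefficient of x^40 in (x + x² + ... + x^9)^6. By inclusion-exclusion on dice exceeding 9: Σ_j (-1)^j C(6,j)·C(40-1-9j, 5) = C(6,0)·C(39,5) - C(6,1)·C(30,5) + C(6,2)·C(21,5) - C(6,3)·C(12,5) = 1·575757 - 6·142506 + 15·20349 - 20·792 = 10116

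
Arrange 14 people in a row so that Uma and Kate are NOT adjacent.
Total - adjacent = 14! - (14-1)!×2 = 87178291200 - 12454041600 = 74724249600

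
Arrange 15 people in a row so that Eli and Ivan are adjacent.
Treat as block: (15-1)! × 2! = 87178291200 × 2 = 174356582400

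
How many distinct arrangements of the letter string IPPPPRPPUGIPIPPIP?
17! / (4! × 1! × 10! × 1! × 1!) = 4084080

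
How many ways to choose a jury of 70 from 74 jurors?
C(74,70) = 74!/(70!×4!) = 1150626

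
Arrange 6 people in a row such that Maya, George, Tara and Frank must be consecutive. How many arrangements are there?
Treat the 4 as one block: (6-4+1)! × 4! = 6 × 24 = 144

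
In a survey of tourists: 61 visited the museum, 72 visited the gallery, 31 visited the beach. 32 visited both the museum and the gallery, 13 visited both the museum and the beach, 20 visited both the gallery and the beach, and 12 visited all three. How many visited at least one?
|A∪B∪C| = 61+72+31-32-13-20+12 = 111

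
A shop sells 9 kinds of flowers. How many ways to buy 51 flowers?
C(51+9-1, 9-1) = C(59, 8) = 2217471399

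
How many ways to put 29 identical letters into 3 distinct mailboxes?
C(29+3-1, 3-1) = C(31, 2) = 465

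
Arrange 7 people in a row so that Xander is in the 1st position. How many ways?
Fix one position: (7-1)! = 720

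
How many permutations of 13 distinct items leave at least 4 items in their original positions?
Exactly j fixed points: C(13,j)·!(13-j); sum over j ≥ 4 (derangement numbers via !m = (m-1)·(!(m-1) + !(m-2)): !0..!9 = 1, 0, 1, 2, 9, 44, 265, 1854, 14833, 133496). Σ_{j=4}^{13} C(13,j)·!(13-j) = C(13,4)·!9 + C(13,5)·!8 + C(13,6)·!7 + C(13,7)·!6 + C(13,8)·!5 + C(13,9)·!4 + C(13,10)·!3 + C(13,11)·!2 + C(13,12)·!1 + C(13,13)·!0 = 715·133496 + 1287·14833 + 1716·1854 + 1716·265 + 1287·44 + 715·9 + 286·2 + 78·1 + 13·0 + 1·1 = 118239629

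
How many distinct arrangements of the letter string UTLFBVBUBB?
10! / (1! × 1! × 2! × 1! × 1! × 4!) = 75600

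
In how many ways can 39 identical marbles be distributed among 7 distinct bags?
C(39+7-1, 7-1) = C(45, 6) = 8145060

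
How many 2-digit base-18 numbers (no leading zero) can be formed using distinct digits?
First digit: 17 choices (nonzero). Then descending: 17 × 17 = 289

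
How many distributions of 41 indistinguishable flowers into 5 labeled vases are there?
C(41+5-1, 5-1) = C(45, 4) = 148995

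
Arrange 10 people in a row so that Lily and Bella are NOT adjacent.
Total - adjacent = 10! - (10-1)!×2 = 3628800 - 725760 = 2903040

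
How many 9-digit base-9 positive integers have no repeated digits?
First digit: 8 choices (nonzero). Then descending: 8 × 8 × 7 × 6 × 5 × 4 × 3 × 2 × 1 = 322560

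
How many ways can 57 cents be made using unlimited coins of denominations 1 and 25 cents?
Coefficient of x^57 in 1/(1-x^1) · 1/(1-x^25). Use j coins of 25 for j = 0..⌊57/25⌋ = 2, the rest in 1s: 2 + 1 = 3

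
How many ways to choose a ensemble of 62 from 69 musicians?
C(69,62) = 69!/(62!×7!) = 1078897248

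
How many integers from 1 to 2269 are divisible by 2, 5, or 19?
⌊2269/2⌋+⌊2269/5⌋+⌊2269/19⌋ - ⌊2269/10⌋-⌊2269/38⌋-⌊2269/95⌋ + ⌊2269/190⌋ = 1134+453+119 - 226-59-23 + 11 = 1409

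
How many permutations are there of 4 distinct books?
4! = 24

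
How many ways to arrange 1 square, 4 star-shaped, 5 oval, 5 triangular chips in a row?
15! / (1! × 4! × 5! × 5!) = 3783780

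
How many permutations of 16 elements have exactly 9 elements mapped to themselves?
Choose the 9 fixed points C(16,9) = 11440, derange the rest: !7 = Σ_{j=0}^{7} (-1)^j·7!/j! = 5040 - 5040 + 2520 - 840 + 210 - 42 + 7 - 1 = 1854. Product = 11440 × 1854 = 21209760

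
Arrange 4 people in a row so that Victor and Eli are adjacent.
Treat as block: (4-1)! × 2! = 6 × 2 = 12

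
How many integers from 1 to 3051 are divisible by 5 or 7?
⌊3051/5⌋ + ⌊3051/7⌋ - ⌊3051/35⌋ = 610 + 435 - 87 = 958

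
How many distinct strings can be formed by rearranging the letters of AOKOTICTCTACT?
13! / (2! × 3! × 1! × 2! × 1! × 4!) = 10810800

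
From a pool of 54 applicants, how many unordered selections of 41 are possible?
C(54,41) = 54!/(41!×13!) = 1108176102180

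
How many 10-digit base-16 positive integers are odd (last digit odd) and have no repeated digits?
Last∈{1,3,5,7,9,11,13,15}. Last=0: 0. Last nonzero: 8×14×P(14,8) = 13561067520. Total = 13561067520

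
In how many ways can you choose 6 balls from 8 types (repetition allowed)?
C(6+8-1, 8-1) = C(13, 7) = 1716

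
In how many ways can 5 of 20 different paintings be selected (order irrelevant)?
C(20,5) = 20!/(5!×15!) = 15504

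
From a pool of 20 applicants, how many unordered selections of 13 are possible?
C(20,13) = 20!/(13!×7!) = 77520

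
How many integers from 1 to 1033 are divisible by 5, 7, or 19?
⌊1033/5⌋+⌊1033/7⌋+⌊1033/19⌋ - ⌊1033/35⌋-⌊1033/95⌋-⌊1033/133⌋ + ⌊1033/665⌋ = 206+147+54 - 29-10-7 + 1 = 362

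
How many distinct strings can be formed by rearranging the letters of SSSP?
4! / (1! × 3!) = 4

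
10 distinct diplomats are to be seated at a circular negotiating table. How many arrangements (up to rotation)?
Circular: fix one position, arrange the rest. (10-1)! = 362880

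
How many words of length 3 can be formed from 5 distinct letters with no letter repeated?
P(5,3) = 5!/(5-3)! = 60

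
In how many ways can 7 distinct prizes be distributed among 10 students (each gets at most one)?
P(10,7) = 10!/(10-7)! = 604800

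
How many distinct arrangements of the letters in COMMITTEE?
9! / (1! × 1! × 2! × 1! × 2! × 2!) = 45360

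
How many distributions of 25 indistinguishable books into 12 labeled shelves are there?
C(25+12-1, 12-1) = C(36, 11) = 600805296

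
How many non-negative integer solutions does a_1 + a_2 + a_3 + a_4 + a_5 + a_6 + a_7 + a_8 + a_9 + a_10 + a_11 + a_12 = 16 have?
C(16+12-1, 12-1) = C(27, 11) = 13037895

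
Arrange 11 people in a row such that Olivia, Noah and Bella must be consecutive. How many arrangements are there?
Treat the 3 as one block: (11-3+1)! × 3! = 362880 × 6 = 2177280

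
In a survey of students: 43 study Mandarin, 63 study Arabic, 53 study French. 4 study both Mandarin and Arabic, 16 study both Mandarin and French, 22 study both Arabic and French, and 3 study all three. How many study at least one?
|A∪B∪C| = 43+63+53-4-16-22+3 = 120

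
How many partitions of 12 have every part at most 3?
Let r_j(i) = number of partitions of i into parts ≤ j, for i = 0..12. r_1(i) = 1 for all i; r_j(i) = r_{j-1}(i) + r_j(i-j). Rows j = 2..3: ≤2: 1 1 2 2 3 3 4 4 5 5 6 6 7; ≤3: 1 1 2 3 4 5 7 8 10 12 14 16 19. r_3(12) = 19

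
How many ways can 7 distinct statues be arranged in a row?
7! = 5040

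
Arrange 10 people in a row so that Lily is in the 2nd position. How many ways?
Fix one position: (10-1)! = 362880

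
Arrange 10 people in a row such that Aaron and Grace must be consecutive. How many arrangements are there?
Treat the 2 as one block: (10-2+1)! × 2! = 362880 × 2 = 725760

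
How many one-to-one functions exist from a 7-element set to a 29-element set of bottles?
P(29,7) = 29!/(29-7)! = 7866331200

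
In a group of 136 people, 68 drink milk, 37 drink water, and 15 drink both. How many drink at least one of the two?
|A∪B| = |A| + |B| - |A∩B| = 68 + 37 - 15 = 90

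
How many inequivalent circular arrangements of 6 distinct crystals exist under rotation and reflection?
(6-1)!/2 = 120/2 = 60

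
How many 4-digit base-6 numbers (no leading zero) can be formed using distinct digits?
First digit: 5 choices (nonzero). Then descending: 5 × 5 × 4 × 3 = 300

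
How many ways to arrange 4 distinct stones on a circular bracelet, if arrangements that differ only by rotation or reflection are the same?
(4-1)!/2 = 6/2 = 3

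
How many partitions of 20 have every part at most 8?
Let r_j(i) = number of partitions of i into parts ≤ j, for i = 0..20. r_1(i) = 1 for all i; r_j(i) = r_{j-1}(i) + r_j(i-j). Rows j = 2..8: ≤2: 1 1 2 2 3 3 4 4 5 5 6 6 7 7 8 8 9 9 10 10 11; ≤3: 1 1 2 3 4 5 7 8 10 12 14 16 19 21 24 27 30 33 37 40 44; ≤4: 1 1 2 3 5 6 9 11 15 18 23 27 34 39 47 54 64 72 84 94 108; ≤5: 1 1 2 3 5 7 10 13 18 23 30 37 47 57 70 84 101 119 141 164 192; ≤6: 1 1 2 3 5 7 11 14 20 26 35 44 58 71 90 110 136 163 199 235 282; ≤7: 1 1 2 3 5 7 11 15 21 28 38 49 65 82 105 131 164 201 248 300 364; ≤8: 1 1 2 3 5 7 11 15 22 29 40 52 70 89 116 146 186 230 288 352 434. r_8(20) = 434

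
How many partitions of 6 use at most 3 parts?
By conjugation, equals partitions of 6 into parts ≤ 3. Let r_j(i) = number of partitions of i into parts ≤ j, for i = 0..6. r_1(i) = 1 for all i; r_j(i) = r_{j-1}(i) + r_j(i-j). Rows j = 2..3: ≤2: 1 1 2 2 3 3 4; ≤3: 1 1 2 3 4 5 7. r_3(6) = 7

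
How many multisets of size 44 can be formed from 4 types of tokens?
C(44+4-1, 4-1) = C(47, 3) = 16215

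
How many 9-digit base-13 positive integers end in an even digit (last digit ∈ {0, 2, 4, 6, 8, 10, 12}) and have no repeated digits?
Last∈{0,2,4,6,8,10,12}. Last=0: 19958400. Last nonzero: 6×11×P(11,7) = 109771200. Total = 129729600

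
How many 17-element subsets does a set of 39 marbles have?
C(39,17) = 39!/(17!×22!) = 51021117810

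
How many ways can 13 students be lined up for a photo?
13! = 6227020800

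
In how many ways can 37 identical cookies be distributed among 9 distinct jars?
C(37+9-1, 9-1) = C(45, 8) = 215553195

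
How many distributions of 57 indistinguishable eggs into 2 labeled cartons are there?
C(57+2-1, 2-1) = C(58, 1) = 58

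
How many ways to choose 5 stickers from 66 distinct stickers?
C(66,5) = 66!/(5!×61!) = 8936928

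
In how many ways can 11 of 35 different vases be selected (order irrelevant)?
C(35,11) = 35!/(11!×24!) = 417225900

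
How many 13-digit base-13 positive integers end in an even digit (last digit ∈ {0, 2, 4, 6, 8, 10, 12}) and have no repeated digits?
Last∈{0,2,4,6,8,10,12}. Last=0: 479001600. Last nonzero: 6×11×P(11,11) = 2634508800. Total = 3113510400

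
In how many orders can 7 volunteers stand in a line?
7! = 5040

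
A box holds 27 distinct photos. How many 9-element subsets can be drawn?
C(27,9) = 27!/(9!×18!) = 4686825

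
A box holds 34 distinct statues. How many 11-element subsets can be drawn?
C(34,11) = 34!/(11!×23!) = 286097760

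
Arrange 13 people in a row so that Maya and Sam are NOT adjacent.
Total - adjacent = 13! - (13-1)!×2 = 6227020800 - 958003200 = 5269017600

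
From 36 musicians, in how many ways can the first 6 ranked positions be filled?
P(36,6) = 36!/(36-6)! = 1402410240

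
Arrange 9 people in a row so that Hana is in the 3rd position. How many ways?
Fix one position: (9-1)! = 40320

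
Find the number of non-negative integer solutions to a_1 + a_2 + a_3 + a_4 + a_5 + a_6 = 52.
C(52+6-1, 6-1) = C(57, 5) = 4187106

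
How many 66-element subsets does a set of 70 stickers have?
C(70,66) = 70!/(66!×4!) = 916895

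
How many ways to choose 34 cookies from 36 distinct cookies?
C(36,34) = 36!/(34!×2!) = 630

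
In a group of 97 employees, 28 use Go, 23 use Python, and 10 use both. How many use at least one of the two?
|A∪B| = |A| + |B| - |A∩B| = 28 + 23 - 10 = 41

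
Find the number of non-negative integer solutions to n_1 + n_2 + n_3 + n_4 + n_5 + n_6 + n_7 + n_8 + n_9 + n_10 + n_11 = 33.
C(33+11-1, 11-1) = C(43, 10) = 1917334783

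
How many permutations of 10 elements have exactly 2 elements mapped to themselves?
Choose the 2 fixed points C(10,2) = 45, derange the rest: !8 = Σ_{j=0}^{8} (-1)^j·8!/j! = 40320 - 40320 + 20160 - 6720 + 1680 - 336 + 56 - 8 + 1 = 14833. Product = 45 × 14833 = 667485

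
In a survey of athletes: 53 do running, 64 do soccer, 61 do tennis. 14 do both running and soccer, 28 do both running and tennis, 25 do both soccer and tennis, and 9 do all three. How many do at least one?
|A∪B∪C| = 53+64+61-14-28-25+9 = 120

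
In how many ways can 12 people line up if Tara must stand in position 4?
Fix one position: (12-1)! = 39916800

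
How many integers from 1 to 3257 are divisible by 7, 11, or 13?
⌊3257/7⌋+⌊3257/11⌋+⌊3257/13⌋ - ⌊3257/77⌋-⌊3257/91⌋-⌊3257/143⌋ + ⌊3257/1001⌋ = 465+296+250 - 42-35-22 + 3 = 915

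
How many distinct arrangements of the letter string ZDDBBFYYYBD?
11! / (1! × 3! × 3! × 3! × 1!) = 184800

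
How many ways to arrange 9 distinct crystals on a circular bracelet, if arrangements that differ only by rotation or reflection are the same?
(9-1)!/2 = 40320/2 = 20160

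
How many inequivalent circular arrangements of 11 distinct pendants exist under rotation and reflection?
(11-1)!/2 = 3628800/2 = 1814400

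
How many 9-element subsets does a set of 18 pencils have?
C(18,9) = 18!/(9!×9!) = 48620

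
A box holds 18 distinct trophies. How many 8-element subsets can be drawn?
C(18,8) = 18!/(8!×10!) = 43758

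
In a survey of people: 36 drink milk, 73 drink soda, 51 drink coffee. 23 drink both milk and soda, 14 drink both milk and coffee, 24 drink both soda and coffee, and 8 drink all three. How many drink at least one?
|A∪B∪C| = 36+73+51-23-14-24+8 = 107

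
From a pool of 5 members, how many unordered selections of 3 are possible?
C(5,3) = 5!/(3!×2!) = 10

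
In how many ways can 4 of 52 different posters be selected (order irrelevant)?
C(52,4) = 52!/(4!×48!) = 270725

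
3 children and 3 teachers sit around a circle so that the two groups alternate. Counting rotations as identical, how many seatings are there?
Fix one of the children: (3-1)! ways for the remaining children, × 3! ways for the teachers = 2 × 6 = 12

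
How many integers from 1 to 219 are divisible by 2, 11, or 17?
⌊219/2⌋+⌊219/11⌋+⌊219/17⌋ - ⌊219/22⌋-⌊219/34⌋-⌊219/187⌋ + ⌊219/374⌋ = 109+19+12 - 9-6-1 + 0 = 124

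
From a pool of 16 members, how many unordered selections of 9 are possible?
C(16,9) = 16!/(9!×7!) = 11440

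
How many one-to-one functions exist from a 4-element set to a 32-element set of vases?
P(32,4) = 32!/(32-4)! = 863040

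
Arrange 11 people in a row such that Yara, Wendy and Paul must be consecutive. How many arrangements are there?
Treat the 3 as one block: (11-3+1)! × 3! = 362880 × 6 = 2177280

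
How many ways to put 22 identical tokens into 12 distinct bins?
C(22+12-1, 12-1) = C(33, 11) = 193536720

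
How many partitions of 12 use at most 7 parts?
By conjugation, equals partitions of 12 into parts ≤ 7. Let r_j(i) = number of partitions of i into parts ≤ j, for i = 0..12. r_1(i) = 1 for all i; r_j(i) = r_{j-1}(i) + r_j(i-j). Rows j = 2..7: ≤2: 1 1 2 2 3 3 4 4 5 5 6 6 7; ≤3: 1 1 2 3 4 5 7 8 10 12 14 16 19; ≤4: 1 1 2 3 5 6 9 11 15 18 23 27 34; ≤5: 1 1 2 3 5 7 10 13 18 23 30 37 47; ≤6: 1 1 2 3 5 7 11 14 20 26 35 44 58; ≤7: 1 1 2 3 5 7 11 15 21 28 38 49 65. r_7(12) = 65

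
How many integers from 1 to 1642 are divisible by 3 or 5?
⌊1642/3⌋ + ⌊1642/5⌋ - ⌊1642/15⌋ = 547 + 328 - 109 = 766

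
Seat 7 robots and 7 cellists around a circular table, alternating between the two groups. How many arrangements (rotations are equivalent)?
Fix one of the robots: (7-1)! ways for the remaining robots, × 7! ways for the cellists = 720 × 5040 = 3628800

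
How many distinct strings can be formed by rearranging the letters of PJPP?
4! / (3! × 1!) = 4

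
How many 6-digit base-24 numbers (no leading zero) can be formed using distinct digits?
First digit: 23 choices (nonzero). Then descending: 23 × 23 × 22 × 21 × 20 × 19 = 92871240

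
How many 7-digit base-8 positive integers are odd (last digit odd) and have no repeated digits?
Last∈{1,3,5,7}. Last=0: 0. Last nonzero: 4×6×P(6,5) = 17280. Total = 17280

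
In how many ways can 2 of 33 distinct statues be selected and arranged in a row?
P(33,2) = 33!/(33-2)! = 1056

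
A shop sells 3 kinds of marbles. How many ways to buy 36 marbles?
C(36+3-1, 3-1) = C(38, 2) = 703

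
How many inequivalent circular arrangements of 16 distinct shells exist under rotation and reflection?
(16-1)!/2 = 1307674368000/2 = 653837184000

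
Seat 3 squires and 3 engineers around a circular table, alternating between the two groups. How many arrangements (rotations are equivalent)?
Fix one of the squires: (3-1)! ways for the remaining squires, × 3! ways for the engineers = 2 × 6 = 12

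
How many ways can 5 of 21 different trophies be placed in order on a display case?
P(21,5) = 21!/(21-5)! = 2441880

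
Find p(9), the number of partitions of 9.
Pentagonal recurrence p(n) = p(n-1) + p(n-2) - p(n-5) - p(n-7) + p(n-12) + p(n-15) - ... gives p(0..8) = 1, 1, 2, 3, 5, 7, 11, 15, 22. p(9) = p(8) + p(7) - p(4) - p(2) = 22 + 15 - 5 - 2 = 30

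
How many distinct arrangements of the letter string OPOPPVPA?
8! / (2! × 1! × 4! × 1!) = 840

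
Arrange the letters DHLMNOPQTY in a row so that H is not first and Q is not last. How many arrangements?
By inclusion-exclusion: 10! - 2×(10-1)! + (10-2)! = 3628800 - 725760 + 40320 = 2943360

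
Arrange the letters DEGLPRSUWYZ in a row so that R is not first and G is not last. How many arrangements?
By inclusion-exclusion: 11! - 2×(11-1)! + (11-2)! = 39916800 - 7257600 + 362880 = 33022080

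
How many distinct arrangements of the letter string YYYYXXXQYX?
10! / (1! × 4! × 5!) = 1260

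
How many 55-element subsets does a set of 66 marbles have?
C(66,55) = 66!/(55!×11!) = 1074082795968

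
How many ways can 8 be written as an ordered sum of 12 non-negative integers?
C(8+12-1, 12-1) = C(19, 11) = 75582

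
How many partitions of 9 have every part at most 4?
Let r_j(i) = number of partitions of i into parts ≤ j, for i = 0..9. r_1(i) = 1 for all i; r_j(i) = r_{j-1}(i) + r_j(i-j). Rows j = 2..4: ≤2: 1 1 2 2 3 3 4 4 5 5; ≤3: 1 1 2 3 4 5 7 8 10 12; ≤4: 1 1 2 3 5 6 9 11 15 18. r_4(9) = 18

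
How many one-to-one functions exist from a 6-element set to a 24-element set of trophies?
P(24,6) = 24!/(24-6)! = 96909120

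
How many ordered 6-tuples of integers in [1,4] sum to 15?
Coefficient of x^15 in (x + x² + ... + x^4)^6. By inclusion-exclusion on dice exceeding 4: Σ_j (-1)^j C(6,j)·C(15-1-4j, 5) = C(6,0)·C(14,5) - C(6,1)·C(10,5) + C(6,2)·C(6,5) = 1·2002 - 6·252 + 15·6 = 580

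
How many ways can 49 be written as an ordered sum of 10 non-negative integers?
C(49+10-1, 10-1) = C(58, 9) = 10648873950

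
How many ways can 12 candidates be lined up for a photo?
12! = 479001600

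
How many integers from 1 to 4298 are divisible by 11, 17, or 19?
⌊4298/11⌋+⌊4298/17⌋+⌊4298/19⌋ - ⌊4298/187⌋-⌊4298/209⌋-⌊4298/323⌋ + ⌊4298/3553⌋ = 390+252+226 - 22-20-13 + 1 = 814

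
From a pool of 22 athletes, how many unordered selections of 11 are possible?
C(22,11) = 22!/(11!×11!) = 705432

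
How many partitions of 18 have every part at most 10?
Let r_j(i) = number of partitions of i into parts ≤ j, for i = 0..18. r_1(i) = 1 for all i; r_j(i) = r_{j-1}(i) + r_j(i-j). Rows j = 2..10: ≤2: 1 1 2 2 3 3 4 4 5 5 6 6 7 7 8 8 9 9 10; ≤3: 1 1 2 3 4 5 7 8 10 12 14 16 19 21 24 27 30 33 37; ≤4: 1 1 2 3 5 6 9 11 15 18 23 27 34 39 47 54 64 72 84; ≤5: 1 1 2 3 5 7 10 13 18 23 30 37 47 57 70 84 101 119 141; ≤6: 1 1 2 3 5 7 11 14 20 26 35 44 58 71 90 110 136 163 199; ≤7: 1 1 2 3 5 7 11 15 21 28 38 49 65 82 105 131 164 201 248; ≤8: 1 1 2 3 5 7 11 15 22 29 40 52 70 89 116 146 186 230 288; ≤9: 1 1 2 3 5 7 11 15 22 30 41 54 73 94 123 157 201 252 318; ≤10: 1 1 2 3 5 7 11 15 22 30 42 55 75 97 128 164 212 267 340. r_10(18) = 340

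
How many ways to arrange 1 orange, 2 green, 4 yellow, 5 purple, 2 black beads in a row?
14! / (1! × 2! × 4! × 5! × 2!) = 7567560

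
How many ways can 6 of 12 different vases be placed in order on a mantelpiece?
P(12,6) = 12!/(12-6)! = 665280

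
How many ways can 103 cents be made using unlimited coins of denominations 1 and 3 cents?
Coefficient of x^103 in 1/(1-x^1) · 1/(1-x^3). Use j coins of 3 for j = 0..⌊103/3⌋ = 34, the rest in 1s: 34 + 1 = 35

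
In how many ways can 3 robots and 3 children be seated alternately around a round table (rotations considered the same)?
Fix one of the robots: (3-1)! ways for the remaining robots, × 3! ways for the children = 2 × 6 = 12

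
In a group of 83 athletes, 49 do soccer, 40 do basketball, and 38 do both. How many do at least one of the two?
|A∪B| = |A| + |B| - |A∩B| = 49 + 40 - 38 = 51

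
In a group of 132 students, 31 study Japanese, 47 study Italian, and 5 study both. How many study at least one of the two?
|A∪B| = |A| + |B| - |A∩B| = 31 + 47 - 5 = 73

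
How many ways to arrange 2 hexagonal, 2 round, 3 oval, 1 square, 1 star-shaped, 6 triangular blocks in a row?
15! / (2! × 2! × 3! × 1! × 1! × 6!) = 75675600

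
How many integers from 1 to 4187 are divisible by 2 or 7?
⌊4187/2⌋ + ⌊4187/7⌋ - ⌊4187/14⌋ = 2093 + 598 - 299 = 2392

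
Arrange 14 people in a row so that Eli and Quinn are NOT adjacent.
Total - adjacent = 14! - (14-1)!×2 = 87178291200 - 12454041600 = 74724249600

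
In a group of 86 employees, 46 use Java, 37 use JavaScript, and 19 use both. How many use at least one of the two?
|A∪B| = |A| + |B| - |A∩B| = 46 + 37 - 19 = 64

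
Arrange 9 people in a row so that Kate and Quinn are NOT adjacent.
Total - adjacent = 9! - (9-1)!×2 = 362880 - 80640 = 282240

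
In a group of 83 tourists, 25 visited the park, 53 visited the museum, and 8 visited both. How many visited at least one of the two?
|A∪B| = |A| + |B| - |A∩B| = 25 + 53 - 8 = 70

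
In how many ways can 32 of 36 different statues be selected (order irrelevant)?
C(36,32) = 36!/(32!×4!) = 58905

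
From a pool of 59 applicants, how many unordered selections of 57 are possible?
C(59,57) = 59!/(57!×2!) = 1711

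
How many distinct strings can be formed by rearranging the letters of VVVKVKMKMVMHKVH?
15! / (3! × 6! × 2! × 4!) = 6306300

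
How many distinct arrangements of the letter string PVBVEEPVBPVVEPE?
15! / (4! × 4! × 5! × 2!) = 9459450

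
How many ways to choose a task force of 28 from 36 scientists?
C(36,28) = 36!/(28!×8!) = 30260340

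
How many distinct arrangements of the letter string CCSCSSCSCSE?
11! / (1! × 5! × 5!) = 2772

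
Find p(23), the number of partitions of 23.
Pentagonal recurrence p(n) = p(n-1) + p(n-2) - p(n-5) - p(n-7) + p(n-12) + p(n-15) - ... gives p(0..22) = 1, 1, 2, 3, 5, 7, 11, 15, 22, 30, 42, 56, 77, 101, 135, 176, 231, 297, 385, 490, 627, 792, 1002. p(23) = p(22) + p(21) - p(18) - p(16) + p(11) + p(8) - p(1) = 1002 + 792 - 385 - 231 + 56 + 22 - 1 = 1255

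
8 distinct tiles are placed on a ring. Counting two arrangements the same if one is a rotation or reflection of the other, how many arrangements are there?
(8-1)!/2 = 5040/2 = 2520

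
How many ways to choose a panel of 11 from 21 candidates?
C(21,11) = 21!/(11!×10!) = 352716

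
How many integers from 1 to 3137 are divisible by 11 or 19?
⌊3137/11⌋ + ⌊3137/19⌋ - ⌊3137/209⌋ = 285 + 165 - 15 = 435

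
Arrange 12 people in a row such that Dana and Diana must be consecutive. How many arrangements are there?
Treat the 2 as one block: (12-2+1)! × 2! = 39916800 × 2 = 79833600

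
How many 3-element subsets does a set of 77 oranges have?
C(77,3) = 77!/(3!×74!) = 73150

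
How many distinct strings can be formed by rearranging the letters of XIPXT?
5! / (1! × 1! × 2! × 1!) = 60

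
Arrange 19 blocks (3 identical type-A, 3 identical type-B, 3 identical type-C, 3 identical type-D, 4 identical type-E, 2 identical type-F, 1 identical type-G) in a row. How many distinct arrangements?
19! / (3! × 3! × 3! × 3! × 4! × 2! × 1!) = 1955457504000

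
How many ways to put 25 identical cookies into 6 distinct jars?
C(25+6-1, 6-1) = C(30, 5) = 142506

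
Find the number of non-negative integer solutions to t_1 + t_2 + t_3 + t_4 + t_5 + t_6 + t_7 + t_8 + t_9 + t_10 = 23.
C(23+10-1, 10-1) = C(32, 9) = 28048800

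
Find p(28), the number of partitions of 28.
Pentagonal recurrence p(n) = p(n-1) + p(n-2) - p(n-5) - p(n-7) + p(n-12) + p(n-15) - ... gives p(0..27) = 1, 1, 2, 3, 5, 7, 11, 15, 22, 30, 42, 56, 77, 101, 135, 176, 231, 297, 385, 490, 627, 792, 1002, 1255, 1575, 1958, 2436, 3010. p(28) = p(27) + p(26) - p(23) - p(21) + p(16) + p(13) - p(6) - p(2) = 3010 + 2436 - 1255 - 792 + 231 + 101 - 11 - 2 = 3718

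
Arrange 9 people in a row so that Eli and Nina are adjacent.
Treat as block: (9-1)! × 2! = 40320 × 2 = 80640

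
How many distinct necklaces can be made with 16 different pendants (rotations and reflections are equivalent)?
(16-1)!/2 = 1307674368000/2 = 653837184000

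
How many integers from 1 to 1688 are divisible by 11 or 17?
⌊1688/11⌋ + ⌊1688/17⌋ - ⌊1688/187⌋ = 153 + 99 - 9 = 243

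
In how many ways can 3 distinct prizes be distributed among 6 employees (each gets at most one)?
P(6,3) = 6!/(6-3)! = 120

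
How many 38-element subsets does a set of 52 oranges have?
C(52,38) = 52!/(38!×14!) = 1768966344600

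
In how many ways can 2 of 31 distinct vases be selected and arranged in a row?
P(31,2) = 31!/(31-2)! = 930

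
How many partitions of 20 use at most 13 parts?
By conjugation, equals partitions of 20 into parts ≤ 13. Let r_j(i) = number of partitions of i into parts ≤ j, for i = 0..20. r_1(i) = 1 for all i; r_j(i) = r_{j-1}(i) + r_j(i-j). Rows j = 2..13: ≤2: 1 1 2 2 3 3 4 4 5 5 6 6 7 7 8 8 9 9 10 10 11; ≤3: 1 1 2 3 4 5 7 8 10 12 14 16 19 21 24 27 30 33 37 40 44; ≤4: 1 1 2 3 5 6 9 11 15 18 23 27 34 39 47 54 64 72 84 94 108; ≤5: 1 1 2 3 5 7 10 13 18 23 30 37 47 57 70 84 101 119 141 164 192; ≤6: 1 1 2 3 5 7 11 14 20 26 35 44 58 71 90 110 136 163 199 235 282; ≤7: 1 1 2 3 5 7 11 15 21 28 38 49 65 82 105 131 164 201 248 300 364; ≤8: 1 1 2 3 5 7 11 15 22 29 40 52 70 89 116 146 186 230 288 352 434; ≤9: 1 1 2 3 5 7 11 15 22 30 41 54 73 94 123 157 201 252 318 393 488; ≤10: 1 1 2 3 5 7 11 15 22 30 42 55 75 97 128 164 212 267 340 423 530; ≤11: 1 1 2 3 5 7 11 15 22 30 42 56 76 99 131 169 219 278 355 445 560; ≤12: 1 1 2 3 5 7 11 15 22 30 42 56 77 100 133 172 224 285 366 460 582; ≤13: 1 1 2 3 5 7 11 15 22 30 42 56 77 101 134 174 227 290 373 471 597. r_13(20) = 597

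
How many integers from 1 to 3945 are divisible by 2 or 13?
⌊3945/2⌋ + ⌊3945/13⌋ - ⌊3945/26⌋ = 1972 + 303 - 151 = 2124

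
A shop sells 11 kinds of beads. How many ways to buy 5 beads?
C(5+11-1, 11-1) = C(15, 10) = 3003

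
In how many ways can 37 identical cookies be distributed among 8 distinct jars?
C(37+8-1, 8-1) = C(44, 7) = 38320568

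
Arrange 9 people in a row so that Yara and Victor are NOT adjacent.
Total - adjacent = 9! - (9-1)!×2 = 362880 - 80640 = 282240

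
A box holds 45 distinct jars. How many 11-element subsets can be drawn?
C(45,11) = 45!/(11!×34!) = 10150595910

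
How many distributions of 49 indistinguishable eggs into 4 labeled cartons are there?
C(49+4-1, 4-1) = C(52, 3) = 22100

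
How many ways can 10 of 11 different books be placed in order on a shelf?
P(11,10) = 11!/(11-10)! = 39916800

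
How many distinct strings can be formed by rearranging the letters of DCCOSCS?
7! / (2! × 1! × 3! × 1!) = 420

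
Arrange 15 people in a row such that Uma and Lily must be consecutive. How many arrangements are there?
Treat the 2 as one block: (15-2+1)! × 2! = 87178291200 × 2 = 174356582400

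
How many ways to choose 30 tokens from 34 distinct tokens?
C(34,30) = 34!/(30!×4!) = 46376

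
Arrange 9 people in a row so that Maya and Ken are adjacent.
Treat as block: (9-1)! × 2! = 40320 × 2 = 80640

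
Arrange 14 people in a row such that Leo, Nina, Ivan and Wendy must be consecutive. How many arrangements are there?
Treat the 4 as one block: (14-4+1)! × 4! = 39916800 × 24 = 958003200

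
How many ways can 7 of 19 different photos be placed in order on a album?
P(19,7) = 19!/(19-7)! = 253955520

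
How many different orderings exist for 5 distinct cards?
5! = 120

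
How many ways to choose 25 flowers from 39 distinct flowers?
C(39,25) = 39!/(25!×14!) = 15084504396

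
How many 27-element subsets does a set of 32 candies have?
C(32,27) = 32!/(27!×5!) = 201376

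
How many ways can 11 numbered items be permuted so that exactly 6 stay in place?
Choose the 6 fixed points C(11,6) = 462, derange the rest: !5 = Σ_{j=0}^{5} (-1)^j·5!/j! = 120 - 120 + 60 - 20 + 5 - 1 = 44. Product = 462 × 44 = 20328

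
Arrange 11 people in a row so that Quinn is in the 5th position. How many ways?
Fix one position: (11-1)! = 3628800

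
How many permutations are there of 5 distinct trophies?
5! = 120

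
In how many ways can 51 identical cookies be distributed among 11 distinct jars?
C(51+11-1, 11-1) = C(61, 10) = 90177170226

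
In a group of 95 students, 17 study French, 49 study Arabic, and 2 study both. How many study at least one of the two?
|A∪B| = |A| + |B| - |A∩B| = 17 + 49 - 2 = 64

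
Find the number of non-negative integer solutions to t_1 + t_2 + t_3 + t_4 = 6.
C(6+4-1, 4-1) = C(9, 3) = 84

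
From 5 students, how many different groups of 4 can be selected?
C(5,4) = 5!/(4!×1!) = 5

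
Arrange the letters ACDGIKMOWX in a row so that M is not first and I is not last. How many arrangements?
By inclusion-exclusion: 10! - 2×(10-1)! + (10-2)! = 3628800 - 725760 + 40320 = 2943360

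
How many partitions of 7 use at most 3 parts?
By conjugation, equals partitions of 7 into parts ≤ 3. Let r_j(i) = number of partitions of i into parts ≤ j, for i = 0..7. r_1(i) = 1 for all i; r_j(i) = r_{j-1}(i) + r_j(i-j). Rows j = 2..3: ≤2: 1 1 2 2 3 3 4 4; ≤3: 1 1 2 3 4 5 7 8. r_3(7) = 8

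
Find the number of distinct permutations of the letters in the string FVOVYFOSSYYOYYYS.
16! / (3! × 3! × 2! × 6! × 2!) = 201801600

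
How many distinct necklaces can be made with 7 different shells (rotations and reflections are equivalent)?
(7-1)!/2 = 720/2 = 360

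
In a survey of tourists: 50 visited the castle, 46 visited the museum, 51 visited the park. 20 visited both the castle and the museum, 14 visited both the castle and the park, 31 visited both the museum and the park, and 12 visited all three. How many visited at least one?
|A∪B∪C| = 50+46+51-20-14-31+12 = 94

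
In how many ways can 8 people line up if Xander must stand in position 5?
Fix one position: (8-1)! = 5040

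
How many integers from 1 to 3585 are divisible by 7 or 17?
⌊3585/7⌋ + ⌊3585/17⌋ - ⌊3585/119⌋ = 512 + 210 - 30 = 692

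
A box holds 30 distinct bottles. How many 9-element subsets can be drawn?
C(30,9) = 30!/(9!×21!) = 14307150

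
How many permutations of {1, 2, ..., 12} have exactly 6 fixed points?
Choose the 6 fixed points C(12,6) = 924, derange the rest: !6 = Σ_{j=0}^{6} (-1)^j·6!/j! = 720 - 720 + 360 - 120 + 30 - 6 + 1 = 265. Product = 924 × 265 = 244860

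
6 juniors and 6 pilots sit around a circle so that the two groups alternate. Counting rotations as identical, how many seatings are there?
Fix one of the juniors: (6-1)! ways for the remaining juniors, × 6! ways for the pilots = 120 × 720 = 86400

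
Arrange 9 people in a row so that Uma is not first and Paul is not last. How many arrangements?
By inclusion-exclusion: 9! - 2×(9-1)! + (9-2)! = 362880 - 80640 + 5040 = 287280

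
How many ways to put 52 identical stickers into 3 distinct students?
C(52+3-1, 3-1) = C(54, 2) = 1431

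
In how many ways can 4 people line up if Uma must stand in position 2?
Fix one position: (4-1)! = 6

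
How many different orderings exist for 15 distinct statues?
15! = 1307674368000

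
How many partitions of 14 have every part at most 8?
Let r_j(i) = number of partitions of i into parts ≤ j, for i = 0..14. r_1(i) = 1 for all i; r_j(i) = r_{j-1}(i) + r_j(i-j). Rows j = 2..8: ≤2: 1 1 2 2 3 3 4 4 5 5 6 6 7 7 8; ≤3: 1 1 2 3 4 5 7 8 10 12 14 16 19 21 24; ≤4: 1 1 2 3 5 6 9 11 15 18 23 27 34 39 47; ≤5: 1 1 2 3 5 7 10 13 18 23 30 37 47 57 70; ≤6: 1 1 2 3 5 7 11 14 20 26 35 44 58 71 90; ≤7: 1 1 2 3 5 7 11 15 21 28 38 49 65 82 105; ≤8: 1 1 2 3 5 7 11 15 22 29 40 52 70 89 116. r_8(14) = 116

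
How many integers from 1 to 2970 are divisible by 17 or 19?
⌊2970/17⌋ + ⌊2970/19⌋ - ⌊2970/323⌋ = 174 + 156 - 9 = 321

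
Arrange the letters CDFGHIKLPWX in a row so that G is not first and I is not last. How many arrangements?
By inclusion-exclusion: 11! - 2×(11-1)! + (11-2)! = 39916800 - 7257600 + 362880 = 33022080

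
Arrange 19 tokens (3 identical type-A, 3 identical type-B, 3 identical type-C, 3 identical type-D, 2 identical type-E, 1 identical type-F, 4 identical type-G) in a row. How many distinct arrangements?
19! / (3! × 3! × 3! × 3! × 2! × 1! × 4!) = 1955457504000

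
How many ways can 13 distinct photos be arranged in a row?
13! = 6227020800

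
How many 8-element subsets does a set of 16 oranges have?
C(16,8) = 16!/(8!×8!) = 12870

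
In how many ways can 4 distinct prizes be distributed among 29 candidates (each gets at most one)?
P(29,4) = 29!/(29-4)! = 570024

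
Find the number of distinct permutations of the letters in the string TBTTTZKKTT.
10! / (6! × 1! × 2! × 1!) = 2520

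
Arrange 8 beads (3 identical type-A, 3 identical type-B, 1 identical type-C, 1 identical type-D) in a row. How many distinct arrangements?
8! / (3! × 3! × 1! × 1!) = 1120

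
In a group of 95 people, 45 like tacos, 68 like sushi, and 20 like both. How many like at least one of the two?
|A∪B| = |A| + |B| - |A∩B| = 45 + 68 - 20 = 93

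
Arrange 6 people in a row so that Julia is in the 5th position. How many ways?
Fix one position: (6-1)! = 120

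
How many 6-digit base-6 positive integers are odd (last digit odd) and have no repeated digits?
Last∈{1,3,5}. Last=0: 0. Last nonzero: 3×4×P(4,4) = 288. Total = 288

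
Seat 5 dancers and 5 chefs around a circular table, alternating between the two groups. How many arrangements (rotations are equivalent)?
Fix one of the dancers: (5-1)! ways for the remaining dancers, × 5! ways for the chefs = 24 × 120 = 2880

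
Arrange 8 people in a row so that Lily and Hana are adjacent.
Treat as block: (8-1)! × 2! = 5040 × 2 = 10080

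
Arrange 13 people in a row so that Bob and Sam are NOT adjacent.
Total - adjacent = 13! - (13-1)!×2 = 6227020800 - 958003200 = 5269017600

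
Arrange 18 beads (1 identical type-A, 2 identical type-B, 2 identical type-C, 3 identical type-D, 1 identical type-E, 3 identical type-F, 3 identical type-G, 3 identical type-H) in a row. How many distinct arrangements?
18! / (1! × 2! × 2! × 3! × 1! × 3! × 3! × 3!) = 1235025792000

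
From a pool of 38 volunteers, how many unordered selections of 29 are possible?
C(38,29) = 38!/(29!×9!) = 163011640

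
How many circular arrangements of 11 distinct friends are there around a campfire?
Circular: fix one position, arrange the rest. (11-1)! = 3628800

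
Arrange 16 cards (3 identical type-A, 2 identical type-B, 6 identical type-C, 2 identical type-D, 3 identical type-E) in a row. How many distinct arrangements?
16! / (3! × 2! × 6! × 2! × 3!) = 201801600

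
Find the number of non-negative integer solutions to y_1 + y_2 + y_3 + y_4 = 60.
C(60+4-1, 4-1) = C(63, 3) = 39711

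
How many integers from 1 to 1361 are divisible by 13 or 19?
⌊1361/13⌋ + ⌊1361/19⌋ - ⌊1361/247⌋ = 104 + 71 - 5 = 170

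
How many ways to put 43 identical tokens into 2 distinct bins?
C(43+2-1, 2-1) = C(44, 1) = 44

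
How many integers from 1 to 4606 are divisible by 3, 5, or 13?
⌊4606/3⌋+⌊4606/5⌋+⌊4606/13⌋ - ⌊4606/15⌋-⌊4606/39⌋-⌊4606/65⌋ + ⌊4606/195⌋ = 1535+921+354 - 307-118-70 + 23 = 2338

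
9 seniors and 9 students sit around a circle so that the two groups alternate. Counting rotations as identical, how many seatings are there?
Fix one of the seniors: (9-1)! ways for the remaining seniors, × 9! ways for the students = 40320 × 362880 = 14631321600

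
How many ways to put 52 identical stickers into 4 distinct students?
C(52+4-1, 4-1) = C(55, 3) = 26235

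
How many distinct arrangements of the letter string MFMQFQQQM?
9! / (4! × 3! × 2!) = 1260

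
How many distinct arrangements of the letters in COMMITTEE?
9! / (1! × 1! × 2! × 1! × 2! × 2!) = 45360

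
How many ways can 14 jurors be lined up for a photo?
14! = 87178291200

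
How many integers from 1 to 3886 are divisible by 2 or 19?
⌊3886/2⌋ + ⌊3886/19⌋ - ⌊3886/38⌋ = 1943 + 204 - 102 = 2045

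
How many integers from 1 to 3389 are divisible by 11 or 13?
⌊3389/11⌋ + ⌊3389/13⌋ - ⌊3389/143⌋ = 308 + 260 - 23 = 545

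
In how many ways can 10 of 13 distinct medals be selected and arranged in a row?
P(13,10) = 13!/(13-10)! = 1037836800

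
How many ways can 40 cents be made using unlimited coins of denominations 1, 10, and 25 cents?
Coefficient of x^40 in 1/(1-x^1) · 1/(1-x^10) · 1/(1-x^25). Case on j = number of 25-cent coins (j = 0..1); remainder r = 40 - 25j is made from {1,10} in ⌊r/10⌋+1 ways. r = 40, 15 → 5 + 2 = 7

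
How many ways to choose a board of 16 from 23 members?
C(23,16) = 23!/(16!×7!) = 245157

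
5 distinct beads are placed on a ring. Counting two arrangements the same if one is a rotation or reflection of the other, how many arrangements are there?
(5-1)!/2 = 24/2 = 12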